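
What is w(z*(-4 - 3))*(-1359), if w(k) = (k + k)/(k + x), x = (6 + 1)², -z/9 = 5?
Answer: -61155/26 ≈ -2352.1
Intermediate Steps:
z = -45 (z = -9*5 = -45)
x = 49 (x = 7² = 49)
w(k) = 2*k/(49 + k) (w(k) = (k + k)/(k + 49) = (2*k)/(49 + k) = 2*k/(49 + k))
w(z*(-4 - 3))*(-1359) = (2*(-45*(-4 - 3))/(49 - 45*(-4 - 3)))*(-1359) = (2*(-45*(-7))/(49 - 45*(-7)))*(-1359) = (2*315/(49 + 315))*(-1359) = (2*315/364)*(-1359) = (2*315*(1/364))*(-1359) = (45/26)*(-1359) = -61155/26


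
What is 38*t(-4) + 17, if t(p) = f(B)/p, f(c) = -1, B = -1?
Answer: 53/2 ≈ 26.500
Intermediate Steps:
t(p) = -1/p
38*t(-4) + 17 = 38*(-1/(-4)) + 17 = 38*(-1*(-¼)) + 17 = 38*(¼) + 17 = 19/2 + 17 = 53/2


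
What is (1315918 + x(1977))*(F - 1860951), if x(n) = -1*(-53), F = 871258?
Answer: -1302407286903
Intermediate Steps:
x(n) = 53
(1315918 + x(1977))*(F - 1860951) = (1315918 + 53)*(871258 - 1860951) = 1315971*(-989693) = -1302407286903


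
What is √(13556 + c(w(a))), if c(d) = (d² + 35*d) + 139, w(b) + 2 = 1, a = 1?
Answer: √13661 ≈ 116.88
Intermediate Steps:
w(b) = -1 (w(b) = -2 + 1 = -1)
c(d) = 139 + d² + 35*d
√(13556 + c(w(a))) = √(13556 + (139 + (-1)² + 35*(-1))) = √(13556 + (139 + 1 - 35)) = √(13556 + 105) = √13661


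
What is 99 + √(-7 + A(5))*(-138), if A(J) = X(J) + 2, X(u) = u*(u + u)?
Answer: 99 - 414*√5 ≈ -826.73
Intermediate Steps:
X(u) = 2*u² (X(u) = u*(2*u) = 2*u²)
A(J) = 2 + 2*J² (A(J) = 2*J² + 2 = 2 + 2*J²)
99 + √(-7 + A(5))*(-138) = 99 + √(-7 + (2 + 2*5²))*(-138) = 99 + √(-7 + (2 + 2*25))*(-138) = 99 + √(-7 + (2 + 50))*(-138) = 99 + √(-7 + 52)*(-138) = 99 + √45*(-138) = 99 + (3*√5)*(-138) = 99 - 414*√5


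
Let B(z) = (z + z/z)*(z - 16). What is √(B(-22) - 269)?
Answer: 23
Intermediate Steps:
B(z) = (1 + z)*(-16 + z) (B(z) = (z + 1)*(-16 + z) = (1 + z)*(-16 + z))
√(B(-22) - 269) = √((-16 + (-22)² - 15*(-22)) - 269) = √((-16 + 484 + 330) - 269) = √(798 - 269) = √529 = 23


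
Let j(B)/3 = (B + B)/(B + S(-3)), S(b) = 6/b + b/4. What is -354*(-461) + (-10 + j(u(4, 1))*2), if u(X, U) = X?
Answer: 816112/5 ≈ 1.6322e+5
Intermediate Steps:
S(b) = 6/b + b/4 (S(b) = 6/b + b*(¼) = 6/b + b/4)
j(B) = 6*B/(-11/4 + B) (j(B) = 3*((B + B)/(B + (6/(-3) + (¼)*(-3)))) = 3*((2*B)/(B + (6*(-⅓) - ¾))) = 3*((2*B)/(B + (-2 - ¾))) = 3*((2*B)/(B - 11/4)) = 3*((2*B)/(-11/4 + B)) = 3*(2*B/(-11/4 + B)) = 6*B/(-11/4 + B))
-354*(-461) + (-10 + j(u(4, 1))*2) = -354*(-461) + (-10 + (24*4/(-11 + 4*4))*2) = 163194 + (-10 + (24*4/(-11 + 16))*2) = 163194 + (-10 + (24*4/5)*2) = 163194 + (-10 + (24*4*(⅕))*2) = 163194 + (-10 + (96/5)*2) = 163194 + (-10 + 192/5) = 163194 + 142/5 = 816112/5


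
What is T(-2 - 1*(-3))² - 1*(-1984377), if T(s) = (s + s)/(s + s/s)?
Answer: 1984378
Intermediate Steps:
T(s) = 2*s/(1 + s) (T(s) = (2*s)/(s + 1) = (2*s)/(1 + s) = 2*s/(1 + s))
T(-2 - 1*(-3))² - 1*(-1984377) = (2*(-2 - 1*(-3))/(1 + (-2 - 1*(-3))))² - 1*(-1984377) = (2*(-2 + 3)/(1 + (-2 + 3)))² + 1984377 = (2*1/(1 + 1))² + 1984377 = (2*1/2)² + 1984377 = (2*1*(½))² + 1984377 = 1² + 1984377 = 1 + 1984377 = 1984378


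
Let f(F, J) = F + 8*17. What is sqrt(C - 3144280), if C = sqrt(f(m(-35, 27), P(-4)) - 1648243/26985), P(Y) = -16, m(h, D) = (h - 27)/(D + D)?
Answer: 2*sqrt(-572408490165750 + 17990*sqrt(7554369795))/26985 ≈ 1773.2*I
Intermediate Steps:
m(h, D) = (-27 + h)/(2*D) (m(h, D) = (-27 + h)/((2*D)) = (-27 + h)*(1/(2*D)) = (-27 + h)/(2*D))
f(F, J) = 136 + F (f(F, J) = F + 136 = 136 + F)
C = 8*sqrt(7554369795)/80955 (C = sqrt((136 + (1/2)*(-27 - 35)/27) - 1648243/26985) = sqrt((136 + (1/2)*(1/27)*(-62)) - 1648243*1/26985) = sqrt((136 - 31/27) - 1648243/26985) = sqrt(3641/27 - 1648243/26985) = sqrt(17916608/242865) = 8*sqrt(7554369795)/80955 ≈ 8.5891)
sqrt(C - 3144280) = sqrt(8*sqrt(7554369795)/80955 - 3144280) = sqrt(-3144280 + 8*sqrt(7554369795)/80955)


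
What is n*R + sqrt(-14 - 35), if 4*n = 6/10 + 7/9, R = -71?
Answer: -2201/90 + 7*I ≈ -24.456 + 7.0*I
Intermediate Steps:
n = 31/90 (n = (6/10 + 7/9)/4 = (6*(1/10) + 7*(1/9))/4 = (3/5 + 7/9)/4 = (1/4)*(62/45) = 31/90 ≈ 0.34444)
n*R + sqrt(-14 - 35) = (31/90)*(-71) + sqrt(-14 - 35) = -2201/90 + sqrt(-49) = -2201/90 + 7*I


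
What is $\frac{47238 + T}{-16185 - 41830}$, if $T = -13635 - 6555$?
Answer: $- \frac{27048}{58015} \approx -0.46622$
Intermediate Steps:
$T = -20190$ ($T = -13635 - 6555 = -20190$)
$\frac{47238 + T}{-16185 - 41830} = \frac{47238 - 20190}{-16185 - 41830} = \frac{27048}{-58015} = 27048 \left(- \frac{1}{58015}\right) = - \frac{27048}{58015}$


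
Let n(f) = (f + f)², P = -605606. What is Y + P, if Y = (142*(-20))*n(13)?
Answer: -2525446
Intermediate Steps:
n(f) = 4*f² (n(f) = (2*f)² = 4*f²)
Y = -1919840 (Y = (142*(-20))*(4*13²) = -11360*169 = -2840*676 = -1919840)
Y + P = -1919840 - 605606 = -2525446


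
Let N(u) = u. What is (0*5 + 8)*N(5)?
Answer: 40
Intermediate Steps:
(0*5 + 8)*N(5) = (0*5 + 8)*5 = (0 + 8)*5 = 8*5 = 40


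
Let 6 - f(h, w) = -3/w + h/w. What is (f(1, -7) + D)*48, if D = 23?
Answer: 9648/7 ≈ 1378.3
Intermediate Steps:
f(h, w) = 6 + 3/w - h/w (f(h, w) = 6 - (-3/w + h/w) = 6 + (3/w - h/w) = 6 + 3/w - h/w)
(f(1, -7) + D)*48 = ((3 - 1*1 + 6*(-7))/(-7) + 23)*48 = (-(3 - 1 - 42)/7 + 23)*48 = (-1/7*(-40) + 23)*48 = (40/7 + 23)*48 = (201/7)*48 = 9648/7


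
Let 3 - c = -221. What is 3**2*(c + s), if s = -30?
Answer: 1746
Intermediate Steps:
c = 224 (c = 3 - 1*(-221) = 3 + 221 = 224)
3**2*(c + s) = 3**2*(224 - 30) = 9*194 = 1746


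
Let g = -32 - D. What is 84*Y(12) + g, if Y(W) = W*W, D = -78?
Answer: 12142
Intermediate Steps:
g = 46 (g = -32 - 1*(-78) = -32 + 78 = 46)
Y(W) = W²
84*Y(12) + g = 84*12² + 46 = 84*144 + 46 = 12096 + 46 = 12142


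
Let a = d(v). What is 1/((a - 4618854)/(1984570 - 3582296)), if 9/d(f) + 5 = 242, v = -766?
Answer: 126220354/364889463 ≈ 0.34591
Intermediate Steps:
d(f) = 3/79 (d(f) = 9/(-5 + 242) = 9/237 = 9*(1/237) = 3/79)
a = 3/79 ≈ 0.037975
1/((a - 4618854)/(1984570 - 3582296)) = 1/((3/79 - 4618854)/(1984570 - 3582296)) = 1/(-364889463/79/(-1597726)) = 1/(-364889463/79*(-1/1597726)) = 1/(364889463/126220354) = 126220354/364889463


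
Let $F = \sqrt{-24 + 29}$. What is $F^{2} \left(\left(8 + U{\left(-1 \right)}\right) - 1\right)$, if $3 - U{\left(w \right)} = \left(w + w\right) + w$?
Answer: $65$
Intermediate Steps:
$F = \sqrt{5} \approx 2.2361$
$U{\left(w \right)} = 3 - 3 w$ ($U{\left(w \right)} = 3 - \left(\left(w + w\right) + w\right) = 3 - \left(2 w + w\right) = 3 - 3 w$)
$F^{2} \left(\left(8 + U{\left(-1 \right)}\right) - 1\right) = \left(\sqrt{5}\right)^{2} \left(\left(8 + \left(3 - -3\right)\right) - 1\right) = 5 \left(\left(8 + \left(3 + 3\right)\right) - 1\right) = 5 \left(\left(8 + 6\right) - 1\right) = 5 \left(14 - 1\right) = 5 \cdot 13 = 65$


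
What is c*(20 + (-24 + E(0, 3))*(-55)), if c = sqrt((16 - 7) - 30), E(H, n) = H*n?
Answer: 1340*I*sqrt(21) ≈ 6140.6*I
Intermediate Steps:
c = I*sqrt(21) (c = sqrt(9 - 30) = sqrt(-21) = I*sqrt(21) ≈ 4.5826*I)
c*(20 + (-24 + E(0, 3))*(-55)) = (I*sqrt(21))*(20 + (-24 + 0*3)*(-55)) = (I*sqrt(21))*(20 + (-24 + 0)*(-55)) = (I*sqrt(21))*(20 - 24*(-55)) = (I*sqrt(21))*(20 + 1320) = (I*sqrt(21))*1340 = 1340*I*sqrt(21)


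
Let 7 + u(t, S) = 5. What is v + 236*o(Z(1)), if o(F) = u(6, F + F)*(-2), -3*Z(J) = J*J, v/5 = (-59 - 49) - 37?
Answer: 219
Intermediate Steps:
u(t, S) = -2 (u(t, S) = -7 + 5 = -2)
v = -725 (v = 5*((-59 - 49) - 37) = 5*(-108 - 37) = 5*(-145) = -725)
Z(J) = -J**2/3 (Z(J) = -J*J/3 = -J**2/3)
o(F) = 4 (o(F) = -2*(-2) = 4)
v + 236*o(Z(1)) = -725 + 236*4 = -725 + 944 = 219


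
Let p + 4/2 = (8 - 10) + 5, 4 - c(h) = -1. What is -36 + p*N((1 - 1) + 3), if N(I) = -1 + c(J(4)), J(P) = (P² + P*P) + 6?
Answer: -32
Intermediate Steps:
J(P) = 6 + 2*P² (J(P) = (P² + P²) + 6 = 2*P² + 6 = 6 + 2*P²)
c(h) = 5 (c(h) = 4 - 1*(-1) = 4 + 1 = 5)
p = 1 (p = -2 + ((8 - 10) + 5) = -2 + (-2 + 5) = -2 + 3 = 1)
N(I) = 4 (N(I) = -1 + 5 = 4)
-36 + p*N((1 - 1) + 3) = -36 + 1*4 = -36 + 4 = -32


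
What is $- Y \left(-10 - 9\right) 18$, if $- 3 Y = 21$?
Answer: $-2394$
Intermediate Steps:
$Y = -7$ ($Y = \left(- \frac{1}{3}\right) 21 = -7$)
$- Y \left(-10 - 9\right) 18 = - - 7 \left(-10 - 9\right) 18 = - \left(-7\right) \left(-19\right) 18 = - 133 \cdot 18 = \left(-1\right) 2394 = -2394$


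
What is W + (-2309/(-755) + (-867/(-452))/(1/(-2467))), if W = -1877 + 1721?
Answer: -1667054087/341260 ≈ -4885.0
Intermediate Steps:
W = -156
W + (-2309/(-755) + (-867/(-452))/(1/(-2467))) = -156 + (-2309/(-755) + (-867/(-452))/(1/(-2467))) = -156 + (-2309*(-1/755) + (-867*(-1/452))/(-1/2467)) = -156 + (2309/755 + (867/452)*(-2467)) = -156 + (2309/755 - 2138889/452) = -156 - 1613817527/341260 = -1667054087/341260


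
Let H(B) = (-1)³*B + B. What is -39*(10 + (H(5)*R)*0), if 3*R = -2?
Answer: -390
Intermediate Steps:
R = -⅔ (R = (⅓)*(-2) = -⅔ ≈ -0.66667)
H(B) = 0 (H(B) = -B + B = 0)
-39*(10 + (H(5)*R)*0) = -39*(10 + (0*(-⅔))*0) = -39*(10 + 0*0) = -39*(10 + 0) = -39*10 = -390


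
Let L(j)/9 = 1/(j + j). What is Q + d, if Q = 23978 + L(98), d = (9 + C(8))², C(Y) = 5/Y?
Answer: 75485673/3136 ≈ 24071.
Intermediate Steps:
L(j) = 9/(2*j) (L(j) = 9/(j + j) = 9/((2*j)) = 9*(1/(2*j)) = 9/(2*j))
d = 5929/64 (d = (9 + 5/8)² = (77/8)² = 5929/64 ≈ 92.641)
Q = 4699697/196 (Q = 23978 + (9/2)/98 = 23978 + (9/2)*(1/98) = 23978 + 9/196 = 4699697/196 ≈ 23978.)
Q + d = 4699697/196 + 5929/64 = 75485673/3136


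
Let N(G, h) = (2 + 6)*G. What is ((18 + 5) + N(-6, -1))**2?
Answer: 625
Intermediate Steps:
N(G, h) = 8*G
((18 + 5) + N(-6, -1))**2 = ((18 + 5) + 8*(-6))**2 = (23 - 48)**2 = (-25)**2 = 625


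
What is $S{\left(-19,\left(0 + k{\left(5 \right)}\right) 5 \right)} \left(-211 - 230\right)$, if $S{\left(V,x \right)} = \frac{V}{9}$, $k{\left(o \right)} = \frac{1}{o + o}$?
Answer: $931$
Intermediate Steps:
$k{\left(o \right)} = \frac{1}{2 o}$
$S{\left(V,x \right)} = \frac{V}{9}$ ($S{\left(V,x \right)} = V \frac{1}{9} = \frac{V}{9}$)
$S{\left(-19,\left(0 + k{\left(5 \right)}\right) 5 \right)} \left(-211 - 230\right) = \frac{1}{9} \left(-19\right) \left(-211 - 230\right) = \left(- \frac{19}{9}\right) \left(-441\right) = 931$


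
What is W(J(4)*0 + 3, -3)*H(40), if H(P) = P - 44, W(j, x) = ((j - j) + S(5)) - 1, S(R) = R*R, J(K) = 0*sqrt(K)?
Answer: -96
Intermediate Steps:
J(K) = 0
S(R) = R**2
W(j, x) = 24 (W(j, x) = ((j - j) + 5**2) - 1 = (0 + 25) - 1 = 25 - 1 = 24)
H(P) = -44 + P
W(J(4)*0 + 3, -3)*H(40) = 24*(-44 + 40) = 24*(-4) = -96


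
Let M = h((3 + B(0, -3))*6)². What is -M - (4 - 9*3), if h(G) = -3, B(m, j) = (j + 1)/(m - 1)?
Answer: 14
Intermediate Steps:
B(m, j) = (1 + j)/(-1 + m)
M = 9 (M = (-3)² = 9)
-M - (4 - 9*3) = -1*9 - (4 - 9*3) = -9 - (4 - 27) = -9 - 1*(-23) = -9 + 23 = 14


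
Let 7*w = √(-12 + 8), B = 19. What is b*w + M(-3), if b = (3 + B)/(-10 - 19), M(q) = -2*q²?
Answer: -18 - 44*I/203 ≈ -18.0 - 0.21675*I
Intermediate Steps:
b = -22/29 (b = (3 + 19)/(-10 - 19) = 22/(-29) = 22*(-1/29) = -22/29 ≈ -0.75862)
w = 2*I/7 (w = √(-12 + 8)/7 = √(-4)/7 = (2*I)/7 = 2*I/7 ≈ 0.28571*I)
b*w + M(-3) = -44*I/203 - 2*(-3)² = -44*I/203 - 2*9 = -44*I/203 - 18 = -18 - 44*I/203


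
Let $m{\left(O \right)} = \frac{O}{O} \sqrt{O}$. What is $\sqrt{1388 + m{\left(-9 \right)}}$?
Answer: $\sqrt{1388 + 3 i} \approx 37.256 + 0.0403 i$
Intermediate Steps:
$m{\left(O \right)} = \sqrt{O}$ ($m{\left(O \right)} = 1 \sqrt{O} = \sqrt{O}$)
$\sqrt{1388 + m{\left(-9 \right)}} = \sqrt{1388 + \sqrt{-9}} = \sqrt{1388 + 3 i}$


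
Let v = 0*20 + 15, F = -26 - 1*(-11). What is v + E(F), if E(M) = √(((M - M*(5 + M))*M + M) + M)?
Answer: 15 + √2445 ≈ 64.447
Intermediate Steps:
F = -15 (F = -26 + 11 = -15)
v = 15 (v = 0 + 15 = 15)
E(M) = √(2*M + M*(M - M*(5 + M))) (E(M) = √(((M - M*(5 + M))*M + M) + M) = √((M*(M - M*(5 + M)) + M) + M) = √((M + M*(M - M*(5 + M))) + M) = √(2*M + M*(M - M*(5 + M))))
v + E(F) = 15 + √(-15*(2 - 1*(-15)² - 4*(-15))) = 15 + √(-15*(2 - 1*225 + 60)) = 15 + √(-15*(2 - 225 + 60)) = 15 + √(-15*(-163)) = 15 + √2445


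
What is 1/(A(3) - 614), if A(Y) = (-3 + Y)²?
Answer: -1/614 ≈ -0.0016287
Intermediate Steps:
1/(A(3) - 614) = 1/((-3 + 3)² - 614) = 1/(0² - 614) = 1/(0 - 614) = 1/(-614) = -1/614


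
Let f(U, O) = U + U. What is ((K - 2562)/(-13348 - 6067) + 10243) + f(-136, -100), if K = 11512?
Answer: 38715603/3883 ≈ 9970.5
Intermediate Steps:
f(U, O) = 2*U
((K - 2562)/(-13348 - 6067) + 10243) + f(-136, -100) = ((11512 - 2562)/(-13348 - 6067) + 10243) + 2*(-136) = (8950/(-19415) + 10243) - 272 = (8950*(-1/19415) + 10243) - 272 = (-1790/3883 + 10243) - 272 = 39771779/3883 - 272 = 38715603/3883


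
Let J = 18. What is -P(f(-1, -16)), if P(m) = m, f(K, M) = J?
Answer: -18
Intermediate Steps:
f(K, M) = 18
-P(f(-1, -16)) = -1*18 = -18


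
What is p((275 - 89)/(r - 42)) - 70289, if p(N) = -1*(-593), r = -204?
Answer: -69696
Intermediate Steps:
p(N) = 593
p((275 - 89)/(r - 42)) - 70289 = 593 - 70289 = -69696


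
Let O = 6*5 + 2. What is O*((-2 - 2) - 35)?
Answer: -1248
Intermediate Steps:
O = 32 (O = 30 + 2 = 32)
O*((-2 - 2) - 35) = 32*((-2 - 2) - 35) = 32*(-4 - 35) = 32*(-39) = -1248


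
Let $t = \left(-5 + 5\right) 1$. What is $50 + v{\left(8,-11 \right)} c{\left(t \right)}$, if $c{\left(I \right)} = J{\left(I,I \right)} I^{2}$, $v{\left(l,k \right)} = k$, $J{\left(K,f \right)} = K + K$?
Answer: $50$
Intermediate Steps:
$J{\left(K,f \right)} = 2 K$
$t = 0$ ($t = 0 \cdot 1 = 0$)
$c{\left(I \right)} = 2 I^{3}$ ($c{\left(I \right)} = 2 I I^{2} = 2 I^{3}$)
$50 + v{\left(8,-11 \right)} c{\left(t \right)} = 50 - 11 \cdot 2 \cdot 0^{3} = 50 - 11 \cdot 2 \cdot 0 = 50 - 0 = 50 + 0 = 50$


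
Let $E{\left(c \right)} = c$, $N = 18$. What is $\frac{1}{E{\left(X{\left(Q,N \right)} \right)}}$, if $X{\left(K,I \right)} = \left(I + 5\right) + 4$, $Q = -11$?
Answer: $\frac{1}{27} \approx 0.037037$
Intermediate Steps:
$X{\left(K,I \right)} = 9 + I$ ($X{\left(K,I \right)} = \left(5 + I\right) + 4 = 9 + I$)
$\frac{1}{E{\left(X{\left(Q,N \right)} \right)}} = \frac{1}{9 + 18} = \frac{1}{27}$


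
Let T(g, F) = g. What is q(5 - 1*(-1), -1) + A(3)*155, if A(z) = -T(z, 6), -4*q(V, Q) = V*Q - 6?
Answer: -462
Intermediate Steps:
q(V, Q) = 3/2 - Q*V/4 (q(V, Q) = -(V*Q - 6)/4 = -(Q*V - 6)/4 = -(-6 + Q*V)/4 = 3/2 - Q*V/4)
A(z) = -z
q(5 - 1*(-1), -1) + A(3)*155 = (3/2 - ¼*(-1)*(5 - 1*(-1))) - 1*3*155 = (3/2 - ¼*(-1)*(5 + 1)) - 3*155 = (3/2 - ¼*(-1)*6) - 465 = (3/2 + 3/2) - 465 = 3 - 465 = -462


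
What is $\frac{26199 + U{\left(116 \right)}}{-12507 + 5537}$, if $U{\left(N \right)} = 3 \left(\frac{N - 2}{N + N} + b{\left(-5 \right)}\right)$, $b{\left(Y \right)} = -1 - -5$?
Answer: $- \frac{3040647}{808520} \approx -3.7608$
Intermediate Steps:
$b{\left(Y \right)} = 4$ ($b{\left(Y \right)} = -1 + 5 = 4$)
$U{\left(N \right)} = 12 + \frac{3 \left(-2 + N\right)}{2 N}$ ($U{\left(N \right)} = 3 \left(\frac{N - 2}{N + N} + 4\right) = 3 \left(\frac{-2 + N}{2 N} + 4\right) = 3 \left(4 + \frac{-2 + N}{2 N}\right) = 12 + \frac{3 \left(-2 + N\right)}{2 N}$)
$\frac{26199 + U{\left(116 \right)}}{-12507 + 5537} = \frac{26199 + \left(\frac{27}{2} - \frac{3}{116}\right)}{-12507 + 5537} = \frac{26199 + \left(\frac{27}{2} - \frac{3}{116}\right)}{-6970} = \left(26199 + \left(\frac{27}{2} - \frac{3}{116}\right)\right) \left(- \frac{1}{6970}\right) = \left(26199 + \frac{1563}{116}\right) \left(- \frac{1}{6970}\right) = \frac{3040647}{116} \left(- \frac{1}{6970}\right) = - \frac{3040647}{808520}$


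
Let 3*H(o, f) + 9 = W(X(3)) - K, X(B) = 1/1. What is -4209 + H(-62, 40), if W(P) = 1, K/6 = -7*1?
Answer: -12593/3 ≈ -4197.7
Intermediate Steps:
K = -42 (K = 6*(-7*1) = 6*(-7) = -42)
X(B) = 1
H(o, f) = 34/3 (H(o, f) = -3 + (1 - 1*(-42))/3 = -3 + (1 + 42)/3 = -3 + (⅓)*43 = -3 + 43/3 = 34/3)
-4209 + H(-62, 40) = -4209 + 34/3 = -12593/3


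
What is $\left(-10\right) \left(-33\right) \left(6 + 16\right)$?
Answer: $7260$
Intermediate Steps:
$\left(-10\right) \left(-33\right) \left(6 + 16\right) = 330 \cdot 22 = 7260$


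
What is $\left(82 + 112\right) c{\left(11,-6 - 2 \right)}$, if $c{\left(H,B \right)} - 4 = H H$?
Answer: $24250$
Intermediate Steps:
$c{\left(H,B \right)} = 4 + H^{2}$ ($c{\left(H,B \right)} = 4 + H H = 4 + H^{2}$)
$\left(82 + 112\right) c{\left(11,-6 - 2 \right)} = \left(82 + 112\right) \left(4 + 11^{2}\right) = 194 \left(4 + 121\right) = 194 \cdot 125 = 24250$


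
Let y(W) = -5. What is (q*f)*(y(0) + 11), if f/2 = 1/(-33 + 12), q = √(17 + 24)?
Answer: -4*√41/7 ≈ -3.6589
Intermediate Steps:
q = √41 ≈ 6.4031
f = -2/21 (f = 2/(-33 + 12) = 2/(-21) = 2*(-1/21) = -2/21 ≈ -0.095238)
(q*f)*(y(0) + 11) = (√41*(-2/21))*(-5 + 11) = -2*√41/21*6 = -4*√41/7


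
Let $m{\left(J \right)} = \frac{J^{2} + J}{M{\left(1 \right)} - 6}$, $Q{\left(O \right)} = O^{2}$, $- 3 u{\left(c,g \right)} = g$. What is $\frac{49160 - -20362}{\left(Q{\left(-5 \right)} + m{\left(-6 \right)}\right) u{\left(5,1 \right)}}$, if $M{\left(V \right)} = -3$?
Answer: $- \frac{625698}{65} \approx -9626.1$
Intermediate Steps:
$u{\left(c,g \right)} = - \frac{g}{3}$
$m{\left(J \right)} = - \frac{J}{9} - \frac{J^{2}}{9}$ ($m{\left(J \right)} = \frac{J^{2} + J}{-3 - 6} = \frac{J + J^{2}}{-9} = \left(J + J^{2}\right) \left(- \frac{1}{9}\right) = - \frac{J}{9} - \frac{J^{2}}{9}$)
$\frac{49160 - -20362}{\left(Q{\left(-5 \right)} + m{\left(-6 \right)}\right) u{\left(5,1 \right)}} = \frac{49160 - -20362}{\left(\left(-5\right)^{2} - - \frac{2 \left(1 - 6\right)}{3}\right) \left(\left(- \frac{1}{3}\right) 1\right)} = \frac{49160 + 20362}{\left(25 - \left(- \frac{2}{3}\right) \left(-5\right)\right) \left(- \frac{1}{3}\right)} = \frac{69522}{\left(25 - \frac{10}{3}\right) \left(- \frac{1}{3}\right)} = \frac{69522}{\frac{65}{3} \left(- \frac{1}{3}\right)} = \frac{69522}{- \frac{65}{9}} = 69522 \left(- \frac{9}{65}\right) = - \frac{625698}{65}$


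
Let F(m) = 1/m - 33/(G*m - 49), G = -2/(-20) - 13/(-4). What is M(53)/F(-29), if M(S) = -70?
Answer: -5933690/16217 ≈ -365.89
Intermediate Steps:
G = 67/20 (G = -2*(-1/20) - 13*(-1/4) = 1/10 + 13/4 = 67/20 ≈ 3.3500)
F(m) = 1/m - 33/(-49 + 67*m/20) (F(m) = 1/m - 33/(67*m/20 - 49) = 1/m - 33/(-49 + 67*m/20))
M(53)/F(-29) = -70*(-29*(-980 + 67*(-29))/(-980 - 593*(-29))) = -70*(-29*(-980 - 1943)/(-980 + 17197)) = -70/((-1/29*16217/(-2923))) = -70/((-1/29*(-1/2923)*16217)) = -70/16217/84767 = -70*84767/16217 = -5933690/16217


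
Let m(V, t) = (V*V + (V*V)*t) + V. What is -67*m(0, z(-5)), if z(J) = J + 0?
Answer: 0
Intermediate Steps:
z(J) = J
m(V, t) = V + V² + t*V² (m(V, t) = (V² + V²*t) + V = (V² + t*V²) + V = V + V² + t*V²)
-67*m(0, z(-5)) = -0*(1 + 0 + 0*(-5)) = -0*(1 + 0 + 0) = -0 = -67*0 = 0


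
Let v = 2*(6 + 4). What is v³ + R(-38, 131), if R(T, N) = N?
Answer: 8131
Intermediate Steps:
v = 20 (v = 2*10 = 20)
v³ + R(-38, 131) = 20³ + 131 = 8000 + 131 = 8131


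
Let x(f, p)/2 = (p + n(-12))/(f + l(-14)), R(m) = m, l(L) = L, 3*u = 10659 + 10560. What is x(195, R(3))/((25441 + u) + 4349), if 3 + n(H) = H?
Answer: -24/6672203 ≈ -3.5970e-6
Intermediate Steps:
u = 7073 (u = (10659 + 10560)/3 = (1/3)*21219 = 7073)
n(H) = -3 + H
x(f, p) = 2*(-15 + p)/(-14 + f) (x(f, p) = 2*((p + (-3 - 12))/(f - 14)) = 2*((p - 15)/(-14 + f)) = 2*((-15 + p)/(-14 + f)) = 2*(-15 + p)/(-14 + f))
x(195, R(3))/((25441 + u) + 4349) = (2*(-15 + 3)/(-14 + 195))/((25441 + 7073) + 4349) = (2*(-12)/181)/(32514 + 4349) = (2*(1/181)*(-12))/36863 = -24/181*1/36863 = -24/6672203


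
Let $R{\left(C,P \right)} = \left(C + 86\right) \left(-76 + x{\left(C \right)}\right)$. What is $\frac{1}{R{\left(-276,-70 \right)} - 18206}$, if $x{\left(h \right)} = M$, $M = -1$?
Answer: $- \frac{1}{3576} \approx -0.00027964$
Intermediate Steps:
$x{\left(h \right)} = -1$
$R{\left(C,P \right)} = -6622 - 77 C$ ($R{\left(C,P \right)} = \left(C + 86\right) \left(-76 - 1\right) = \left(86 + C\right) \left(-77\right) = -6622 - 77 C$)
$\frac{1}{R{\left(-276,-70 \right)} - 18206} = \frac{1}{\left(-6622 - -21252\right) - 18206} = \frac{1}{\left(-6622 + 21252\right) - 18206} = \frac{1}{14630 - 18206} = \frac{1}{-3576} = - \frac{1}{3576}$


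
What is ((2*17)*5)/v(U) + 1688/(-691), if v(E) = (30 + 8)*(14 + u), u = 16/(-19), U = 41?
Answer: -72653/34550 ≈ -2.1028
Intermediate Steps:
u = -16/19 (u = 16*(-1/19) = -16/19 ≈ -0.84210)
v(E) = 500 (v(E) = (30 + 8)*(14 - 16/19) = 38*(250/19) = 500)
((2*17)*5)/v(U) + 1688/(-691) = ((2*17)*5)/500 + 1688/(-691) = (34*5)*(1/500) + 1688*(-1/691) = 170*(1/500) - 1688/691 = 17/50 - 1688/691 = -72653/34550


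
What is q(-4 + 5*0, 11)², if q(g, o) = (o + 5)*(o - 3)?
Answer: 16384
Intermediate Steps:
q(g, o) = (-3 + o)*(5 + o) (q(g, o) = (5 + o)*(-3 + o) = (-3 + o)*(5 + o))
q(-4 + 5*0, 11)² = (-15 + 11² + 2*11)² = (-15 + 121 + 22)² = 128² = 16384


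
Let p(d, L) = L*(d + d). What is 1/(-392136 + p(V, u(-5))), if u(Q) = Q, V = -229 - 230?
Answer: -1/387546 ≈ -2.5803e-6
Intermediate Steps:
V = -459
p(d, L) = 2*L*d (p(d, L) = L*(2*d) = 2*L*d)
1/(-392136 + p(V, u(-5))) = 1/(-392136 + 2*(-5)*(-459)) = 1/(-392136 + 4590) = 1/(-387546) = -1/387546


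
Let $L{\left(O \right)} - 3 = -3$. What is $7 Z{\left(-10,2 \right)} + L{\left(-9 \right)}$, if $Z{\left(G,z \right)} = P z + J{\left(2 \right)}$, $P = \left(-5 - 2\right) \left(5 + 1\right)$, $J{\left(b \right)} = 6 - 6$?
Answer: $-588$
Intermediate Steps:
$L{\left(O \right)} = 0$ ($L{\left(O \right)} = 3 - 3 = 0$)
$J{\left(b \right)} = 0$ ($J{\left(b \right)} = 6 - 6 = 0$)
$P = -42$ ($P = \left(-7\right) 6 = -42$)
$Z{\left(G,z \right)} = - 42 z$ ($Z{\left(G,z \right)} = - 42 z + 0 = - 42 z$)
$7 Z{\left(-10,2 \right)} + L{\left(-9 \right)} = 7 \left(\left(-42\right) 2\right) + 0 = 7 \left(-84\right) + 0 = -588 + 0 = -588$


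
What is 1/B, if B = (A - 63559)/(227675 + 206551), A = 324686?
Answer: 434226/261127 ≈ 1.6629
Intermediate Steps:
B = 261127/434226 (B = (324686 - 63559)/(227675 + 206551) = 261127/434226 ≈ 0.60136)
1/B = 1/(261127/434226) = 434226/261127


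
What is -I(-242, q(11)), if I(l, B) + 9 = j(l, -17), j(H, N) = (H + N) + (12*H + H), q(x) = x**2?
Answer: 3414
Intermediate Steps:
j(H, N) = N + 14*H (j(H, N) = (H + N) + 13*H = N + 14*H)
I(l, B) = -26 + 14*l (I(l, B) = -9 + (-17 + 14*l) = -26 + 14*l)
-I(-242, q(11)) = -(-26 + 14*(-242)) = -(-26 - 3388) = -1*(-3414) = 3414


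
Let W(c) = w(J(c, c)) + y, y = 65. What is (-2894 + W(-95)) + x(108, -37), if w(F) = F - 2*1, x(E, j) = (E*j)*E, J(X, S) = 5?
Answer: -434394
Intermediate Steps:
x(E, j) = j*E²
w(F) = -2 + F (w(F) = F - 2 = -2 + F)
W(c) = 68 (W(c) = (-2 + 5) + 65 = 3 + 65 = 68)
(-2894 + W(-95)) + x(108, -37) = (-2894 + 68) - 37*108² = -2826 - 37*11664 = -2826 - 431568 = -434394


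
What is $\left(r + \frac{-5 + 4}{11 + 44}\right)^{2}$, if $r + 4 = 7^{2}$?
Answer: $\frac{6120676}{3025} \approx 2023.4$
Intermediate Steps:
$r = 45$ ($r = -4 + 7^{2} = -4 + 49 = 45$)
$\left(r + \frac{-5 + 4}{11 + 44}\right)^{2} = \left(45 + \frac{-5 + 4}{11 + 44}\right)^{2} = \left(45 - \frac{1}{55}\right)^{2} = \left(\frac{2474}{55}\right)^{2} = \frac{6120676}{3025}$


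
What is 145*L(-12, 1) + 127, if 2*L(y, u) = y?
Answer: -743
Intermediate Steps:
L(y, u) = y/2
145*L(-12, 1) + 127 = 145*((1/2)*(-12)) + 127 = 145*(-6) + 127 = -870 + 127 = -743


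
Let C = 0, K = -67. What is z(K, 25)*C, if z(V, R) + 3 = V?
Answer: 0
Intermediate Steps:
z(V, R) = -3 + V
z(K, 25)*C = (-3 - 67)*0 = -70*0 = 0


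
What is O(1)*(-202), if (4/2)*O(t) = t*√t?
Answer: -101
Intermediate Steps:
O(t) = t^(3/2)/2 (O(t) = (t*√t)/2 = t^(3/2)/2)
O(1)*(-202) = (1^(3/2)/2)*(-202) = ((½)*1)*(-202) = (½)*(-202) = -101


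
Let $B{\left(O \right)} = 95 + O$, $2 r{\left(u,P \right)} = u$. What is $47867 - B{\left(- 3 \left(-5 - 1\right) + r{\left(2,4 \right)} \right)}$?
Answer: $47753$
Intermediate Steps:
$r{\left(u,P \right)} = \frac{u}{2}$
$47867 - B{\left(- 3 \left(-5 - 1\right) + r{\left(2,4 \right)} \right)} = 47867 - \left(95 - \left(-1 + 3 \left(-5 - 1\right)\right)\right) = 47867 - \left(95 + \left(\left(-3\right) \left(-6\right) + 1\right)\right) = 47867 - \left(95 + \left(18 + 1\right)\right) = 47867 - \left(95 + 19\right) = 47867 - 114 = 47753$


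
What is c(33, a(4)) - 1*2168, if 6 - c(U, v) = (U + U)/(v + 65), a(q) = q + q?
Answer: -157892/73 ≈ -2162.9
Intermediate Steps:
a(q) = 2*q
c(U, v) = 6 - 2*U/(65 + v) (c(U, v) = 6 - (U + U)/(v + 65) = 6 - 2*U/(65 + v))
c(33, a(4)) - 1*2168 = 2*(195 - 1*33 + 3*(2*4))/(65 + 2*4) - 1*2168 = 2*(195 - 33 + 3*8)/(65 + 8) - 2168 = 2*(195 - 33 + 24)/73 - 2168 = 2*(1/73)*186 - 2168 = 372/73 - 2168 = -157892/73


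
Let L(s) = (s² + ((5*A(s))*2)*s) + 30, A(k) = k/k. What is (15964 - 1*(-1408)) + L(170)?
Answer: 48002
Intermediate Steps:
A(k) = 1
L(s) = 30 + s² + 10*s (L(s) = (s² + ((5*1)*2)*s) + 30 = (s² + (5*2)*s) + 30 = (s² + 10*s) + 30 = 30 + s² + 10*s)
(15964 - 1*(-1408)) + L(170) = (15964 - 1*(-1408)) + (30 + 170² + 10*170) = (15964 + 1408) + (30 + 28900 + 1700) = 17372 + 30630 = 48002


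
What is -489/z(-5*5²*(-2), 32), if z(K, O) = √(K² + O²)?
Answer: -489*√15881/31762 ≈ -1.9402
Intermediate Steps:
-489/z(-5*5²*(-2), 32) = -489/√((-5*5²*(-2))² + 32²) = -489/√((-5*25*(-2))² + 1024) = -489/√((-125*(-2))² + 1024) = -489/√(250² + 1024) = -489/√(62500 + 1024) = -489*√15881/31762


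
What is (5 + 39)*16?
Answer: 704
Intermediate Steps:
(5 + 39)*16 = 44*16 = 704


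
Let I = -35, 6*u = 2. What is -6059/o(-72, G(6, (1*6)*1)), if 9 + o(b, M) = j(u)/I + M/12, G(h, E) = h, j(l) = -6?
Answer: 424130/583 ≈ 727.50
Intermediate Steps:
u = ⅓ (u = (⅙)*2 = ⅓ ≈ 0.33333)
o(b, M) = -309/35 + M/12 (o(b, M) = -9 + (-6/(-35) + M/12) = -9 + (-6*(-1/35) + M*(1/12)) = -9 + (6/35 + M/12) = -309/35 + M/12)
-6059/o(-72, G(6, (1*6)*1)) = -6059/(-309/35 + (1/12)*6) = -6059/(-309/35 + ½) = -6059/(-583/70) = -6059*(-70/583) = 424130/583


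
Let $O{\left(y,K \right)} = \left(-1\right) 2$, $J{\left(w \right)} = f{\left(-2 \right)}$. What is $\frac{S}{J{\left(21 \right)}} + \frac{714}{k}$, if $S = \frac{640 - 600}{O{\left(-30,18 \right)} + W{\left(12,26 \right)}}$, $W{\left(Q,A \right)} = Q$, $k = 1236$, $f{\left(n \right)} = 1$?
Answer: $\frac{943}{206} \approx 4.5777$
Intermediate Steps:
$J{\left(w \right)} = 1$
$O{\left(y,K \right)} = -2$
$S = 4$ ($S = \frac{640 - 600}{-2 + 12} = \frac{40}{10} = 40 \cdot \frac{1}{10} = 4$)
$\frac{S}{J{\left(21 \right)}} + \frac{714}{k} = \frac{4}{1} + \frac{714}{1236} = 4 \cdot 1 + 714 \cdot \frac{1}{1236} = 4 + \frac{119}{206} = \frac{943}{206}$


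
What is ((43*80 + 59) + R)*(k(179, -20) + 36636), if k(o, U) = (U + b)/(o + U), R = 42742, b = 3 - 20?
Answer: 269357847967/159 ≈ 1.6941e+9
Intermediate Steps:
b = -17
k(o, U) = (-17 + U)/(U + o) (k(o, U) = (U - 17)/(o + U) = (-17 + U)/(U + o))
((43*80 + 59) + R)*(k(179, -20) + 36636) = ((43*80 + 59) + 42742)*((-17 - 20)/(-20 + 179) + 36636) = ((3440 + 59) + 42742)*(-37/159 + 36636) = (3499 + 42742)*((1/159)*(-37) + 36636) = 46241*(-37/159 + 36636) = 46241*(5825087/159) = 269357847967/159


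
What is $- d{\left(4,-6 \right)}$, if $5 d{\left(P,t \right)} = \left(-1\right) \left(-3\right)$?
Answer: $- \frac{3}{5} \approx -0.6$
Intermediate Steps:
$d{\left(P,t \right)} = \frac{3}{5}$ ($d{\left(P,t \right)} = \frac{\left(-1\right) \left(-3\right)}{5} = \frac{1}{5} \cdot 3 = \frac{3}{5}$)
$- d{\left(4,-6 \right)} = \left(-1\right) \frac{3}{5} = - \frac{3}{5}$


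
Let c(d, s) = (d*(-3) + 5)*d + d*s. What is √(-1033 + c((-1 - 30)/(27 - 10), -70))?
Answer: 3*I*√29685/17 ≈ 30.405*I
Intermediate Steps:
c(d, s) = d*s + d*(5 - 3*d) (c(d, s) = (-3*d + 5)*d + d*s = (5 - 3*d)*d + d*s = d*(5 - 3*d) + d*s = d*s + d*(5 - 3*d))
√(-1033 + c((-1 - 30)/(27 - 10), -70)) = √(-1033 + ((-1 - 30)/(27 - 10))*(5 - 70 - 3*(-1 - 30)/(27 - 10))) = √(-1033 + (-31/17)*(5 - 70 - (-93)/17)) = √(-1033 + (-31*1/17)*(5 - 70 - (-93)/17)) = √(-1033 - 31*(5 - 70 - 3*(-31/17))/17) = √(-1033 - 31*(5 - 70 + 93/17)/17) = √(-1033 - 31/17*(-1012/17)) = √(-1033 + 31372/289) = √(-267165/289) = 3*I*√29685/17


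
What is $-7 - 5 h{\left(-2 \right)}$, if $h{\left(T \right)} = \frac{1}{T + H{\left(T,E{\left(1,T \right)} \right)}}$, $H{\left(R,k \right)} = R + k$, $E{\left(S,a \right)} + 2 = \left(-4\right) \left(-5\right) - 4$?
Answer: $- \frac{15}{2} \approx -7.5$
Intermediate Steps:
$E{\left(S,a \right)} = 14$ ($E{\left(S,a \right)} = -2 - -16 = -2 + \left(20 - 4\right) = -2 + 16 = 14$)
$h{\left(T \right)} = \frac{1}{14 + 2 T}$ ($h{\left(T \right)} = \frac{1}{T + \left(T + 14\right)} = \frac{1}{T + \left(14 + T\right)} = \frac{1}{14 + 2 T}$)
$-7 - 5 h{\left(-2 \right)} = -7 - 5 \frac{1}{2 \left(7 - 2\right)} = -7 - 5 \frac{1}{2 \cdot 5} = -7 - 5 \cdot \frac{1}{2} \cdot \frac{1}{5} = -7 - \frac{1}{2} = - \frac{15}{2}$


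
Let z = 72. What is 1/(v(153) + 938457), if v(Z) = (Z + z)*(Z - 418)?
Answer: 1/878832 ≈ 1.1379e-6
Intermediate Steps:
v(Z) = (-418 + Z)*(72 + Z) (v(Z) = (Z + 72)*(Z - 418) = (72 + Z)*(-418 + Z) = (-418 + Z)*(72 + Z))
1/(v(153) + 938457) = 1/((-30096 + 153**2 - 346*153) + 938457) = 1/((-30096 + 23409 - 52938) + 938457) = 1/(-59625 + 938457) = 1/878832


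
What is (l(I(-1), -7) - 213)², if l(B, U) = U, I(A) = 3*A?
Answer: 48400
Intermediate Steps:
(l(I(-1), -7) - 213)² = (-7 - 213)² = (-220)² = 48400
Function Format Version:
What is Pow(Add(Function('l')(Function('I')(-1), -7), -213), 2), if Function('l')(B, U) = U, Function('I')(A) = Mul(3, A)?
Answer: 48400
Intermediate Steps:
Pow(Add(Function('l')(Function('I')(-1), -7), -213), 2) = Pow(Add(-7, -213), 2) = Pow(-220, 2) = 48400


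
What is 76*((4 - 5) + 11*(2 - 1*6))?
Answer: -3420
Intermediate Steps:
76*((4 - 5) + 11*(2 - 1*6)) = 76*(-1 + 11*(2 - 6)) = 76*(-1 + 11*(-4)) = 76*(-1 - 44) = 76*(-45) = -3420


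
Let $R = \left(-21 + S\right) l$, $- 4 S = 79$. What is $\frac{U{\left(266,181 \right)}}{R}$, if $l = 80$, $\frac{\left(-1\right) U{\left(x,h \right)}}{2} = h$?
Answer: $\frac{181}{1630} \approx 0.11104$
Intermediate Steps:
$S = - \frac{79}{4}$ ($S = \left(- \frac{1}{4}\right) 79 = - \frac{79}{4} \approx -19.75$)
$U{\left(x,h \right)} = - 2 h$
$R = -3260$ ($R = \left(-21 - \frac{79}{4}\right) 80 = \left(- \frac{163}{4}\right) 80 = -3260$)
$\frac{U{\left(266,181 \right)}}{R} = \frac{\left(-2\right) 181}{-3260} = \left(-362\right) \left(- \frac{1}{3260}\right) = \frac{181}{1630}$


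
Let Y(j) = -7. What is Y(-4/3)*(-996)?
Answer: 6972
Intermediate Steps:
Y(-4/3)*(-996) = -7*(-996) = 6972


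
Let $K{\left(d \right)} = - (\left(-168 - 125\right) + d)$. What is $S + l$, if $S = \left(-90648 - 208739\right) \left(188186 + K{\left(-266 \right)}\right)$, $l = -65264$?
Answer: $-56507864579$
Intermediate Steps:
$K{\left(d \right)} = 293 - d$ ($K{\left(d \right)} = - (-293 + d) = 293 - d$)
$S = -56507799315$ ($S = \left(-90648 - 208739\right) \left(188186 + \left(293 - -266\right)\right) = - 299387 \left(188186 + \left(293 + 266\right)\right) = - 299387 \left(188186 + 559\right) = \left(-299387\right) 188745 = -56507799315$)
$S + l = -56507799315 - 65264 = -56507864579$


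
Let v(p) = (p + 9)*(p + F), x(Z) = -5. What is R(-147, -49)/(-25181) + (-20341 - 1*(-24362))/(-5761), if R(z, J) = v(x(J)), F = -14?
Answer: -100814965/145067741 ≈ -0.69495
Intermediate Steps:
v(p) = (-14 + p)*(9 + p) (v(p) = (p + 9)*(p - 14) = (9 + p)*(-14 + p) = (-14 + p)*(9 + p))
R(z, J) = -76 (R(z, J) = -126 + (-5)² - 5*(-5) = -126 + 25 + 25 = -76)
R(-147, -49)/(-25181) + (-20341 - 1*(-24362))/(-5761) = -76/(-25181) + (-20341 - 1*(-24362))/(-5761) = -76*(-1/25181) + (-20341 + 24362)*(-1/5761) = 76/25181 + 4021*(-1/5761) = 76/25181 - 4021/5761 = -100814965/145067741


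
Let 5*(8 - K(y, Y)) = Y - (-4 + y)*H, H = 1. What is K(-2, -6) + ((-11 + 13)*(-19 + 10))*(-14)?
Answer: 260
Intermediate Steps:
K(y, Y) = 36/5 - Y/5 + y/5 (K(y, Y) = 8 - (Y - (-4 + y))/5 = 8 - (Y + (4 - y))/5 = 8 - (4 + Y - y)/5 = 8 + (-⅘ - Y/5 + y/5) = 36/5 - Y/5 + y/5)
K(-2, -6) + ((-11 + 13)*(-19 + 10))*(-14) = (36/5 - ⅕*(-6) + (⅕)*(-2)) + ((-11 + 13)*(-19 + 10))*(-14) = (36/5 + 6/5 - ⅖) + (2*(-9))*(-14) = 8 - 18*(-14) = 8 + 252 = 260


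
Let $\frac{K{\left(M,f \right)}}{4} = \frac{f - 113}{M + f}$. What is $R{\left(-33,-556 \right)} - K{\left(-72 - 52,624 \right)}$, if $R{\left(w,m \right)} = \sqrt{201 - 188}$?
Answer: $- \frac{511}{125} + \sqrt{13} \approx -0.48245$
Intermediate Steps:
$K{\left(M,f \right)} = \frac{4 \left(-113 + f\right)}{M + f}$ ($K{\left(M,f \right)} = 4 \frac{f - 113}{M + f} = 4 \frac{-113 + f}{M + f} = \frac{4 \left(-113 + f\right)}{M + f}$)
$R{\left(w,m \right)} = \sqrt{13}$
$R{\left(-33,-556 \right)} - K{\left(-72 - 52,624 \right)} = \sqrt{13} - \frac{4 \left(-113 + 624\right)}{\left(-72 - 52\right) + 624} = \sqrt{13} - 4 \frac{1}{\left(-72 - 52\right) + 624} \cdot 511 = \sqrt{13} - 4 \frac{1}{-124 + 624} \cdot 511 = \sqrt{13} - 4 \cdot \frac{1}{500} \cdot 511 = \sqrt{13} - \frac{511}{125} = - \frac{511}{125} + \sqrt{13}$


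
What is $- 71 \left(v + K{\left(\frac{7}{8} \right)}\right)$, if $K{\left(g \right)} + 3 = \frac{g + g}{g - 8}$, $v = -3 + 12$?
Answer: $- \frac{23288}{57} \approx -408.56$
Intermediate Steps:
$v = 9$
$K{\left(g \right)} = -3 + \frac{2 g}{-8 + g}$ ($K{\left(g \right)} = -3 + \frac{g + g}{g - 8} = -3 + \frac{2 g}{-8 + g}$)
$- 71 \left(v + K{\left(\frac{7}{8} \right)}\right) = - 71 \left(9 + \frac{24 - \frac{7}{8}}{-8 + \frac{7}{8}}\right) = - 71 \left(9 + \frac{24 - \frac{7}{8}}{- \frac{57}{8}}\right) = - 71 \left(9 - \frac{185}{57}\right) = \left(-71\right) \frac{328}{57} = - \frac{23288}{57}$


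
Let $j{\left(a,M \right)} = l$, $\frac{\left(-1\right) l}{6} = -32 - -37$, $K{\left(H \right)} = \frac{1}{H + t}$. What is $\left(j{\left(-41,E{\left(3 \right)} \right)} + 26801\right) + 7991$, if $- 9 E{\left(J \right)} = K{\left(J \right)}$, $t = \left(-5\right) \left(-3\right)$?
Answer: $34762$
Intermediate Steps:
$t = 15$
$K{\left(H \right)} = \frac{1}{15 + H}$ ($K{\left(H \right)} = \frac{1}{H + 15} = \frac{1}{15 + H}$)
$E{\left(J \right)} = - \frac{1}{9 \left(15 + J\right)}$
$l = -30$ ($l = - 6 \left(-32 - -37\right) = - 6 \left(-32 + 37\right) = \left(-6\right) 5 = -30$)
$j{\left(a,M \right)} = -30$
$\left(j{\left(-41,E{\left(3 \right)} \right)} + 26801\right) + 7991 = \left(-30 + 26801\right) + 7991 = 26771 + 7991 = 34762$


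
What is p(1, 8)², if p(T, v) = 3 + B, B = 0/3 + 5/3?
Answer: 196/9 ≈ 21.778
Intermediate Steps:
B = 5/3 (B = 0*(⅓) + 5*(⅓) = 0 + 5/3 = 5/3 ≈ 1.6667)
p(T, v) = 14/3 (p(T, v) = 3 + 5/3 = 14/3)
p(1, 8)² = (14/3)² = 196/9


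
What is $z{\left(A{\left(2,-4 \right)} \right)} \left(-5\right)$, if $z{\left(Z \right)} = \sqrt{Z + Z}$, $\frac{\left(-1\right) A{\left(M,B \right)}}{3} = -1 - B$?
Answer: $- 15 i \sqrt{2} \approx - 21.213 i$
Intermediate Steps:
$A{\left(M,B \right)} = 3 + 3 B$ ($A{\left(M,B \right)} = - 3 \left(-1 - B\right) = 3 + 3 B$)
$z{\left(Z \right)} = \sqrt{2} \sqrt{Z}$ ($z{\left(Z \right)} = \sqrt{2 Z} = \sqrt{2} \sqrt{Z}$)
$z{\left(A{\left(2,-4 \right)} \right)} \left(-5\right) = \sqrt{2} \sqrt{3 + 3 \left(-4\right)} \left(-5\right) = \sqrt{2} \sqrt{3 - 12} \left(-5\right) = \sqrt{2} \sqrt{-9} \left(-5\right) = \sqrt{2} \cdot 3 i \left(-5\right) = 3 i \sqrt{2} \left(-5\right) = - 15 i \sqrt{2}$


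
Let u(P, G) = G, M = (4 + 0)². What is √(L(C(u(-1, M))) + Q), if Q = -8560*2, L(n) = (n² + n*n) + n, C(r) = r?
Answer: 4*I*√1037 ≈ 128.81*I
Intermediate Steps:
M = 16 (M = 4² = 16)
L(n) = n + 2*n² (L(n) = (n² + n²) + n = 2*n² + n = n + 2*n²)
Q = -17120
√(L(C(u(-1, M))) + Q) = √(16*(1 + 2*16) - 17120) = √(16*(1 + 32) - 17120) = √(16*33 - 17120) = √(528 - 17120) = √(-16592) = 4*I*√1037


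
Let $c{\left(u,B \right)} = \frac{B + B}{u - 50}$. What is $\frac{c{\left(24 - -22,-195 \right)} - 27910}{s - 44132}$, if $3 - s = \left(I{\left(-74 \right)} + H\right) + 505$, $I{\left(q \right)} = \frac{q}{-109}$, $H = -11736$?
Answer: $\frac{6063125}{7171912} \approx 0.8454$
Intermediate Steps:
$c{\left(u,B \right)} = \frac{2 B}{-50 + u}$
$I{\left(q \right)} = - \frac{q}{109}$ ($I{\left(q \right)} = q \left(- \frac{1}{109}\right) = - \frac{q}{109}$)
$s = \frac{1224432}{109}$ ($s = 3 - \left(\left(\left(- \frac{1}{109}\right) \left(-74\right) - 11736\right) + 505\right) = 3 - \left(\left(\frac{74}{109} - 11736\right) + 505\right) = 3 - \left(- \frac{1279150}{109} + 505\right) = 3 - - \frac{1224105}{109} = 3 + \frac{1224105}{109} = \frac{1224432}{109} \approx 11233.0$)
$\frac{c{\left(24 - -22,-195 \right)} - 27910}{s - 44132} = \frac{2 \left(-195\right) \frac{1}{-50 + \left(24 - -22\right)} - 27910}{\frac{1224432}{109} - 44132} = \frac{2 \left(-195\right) \frac{1}{-50 + \left(24 + 22\right)} - 27910}{- \frac{3585956}{109}} = \left(2 \left(-195\right) \frac{1}{-50 + 46} - 27910\right) \left(- \frac{109}{3585956}\right) = \left(2 \left(-195\right) \frac{1}{-4} - 27910\right) \left(- \frac{109}{3585956}\right) = \left(2 \left(-195\right) \left(- \frac{1}{4}\right) - 27910\right) \left(- \frac{109}{3585956}\right) = \left(\frac{195}{2} - 27910\right) \left(- \frac{109}{3585956}\right) = \left(- \frac{55625}{2}\right) \left(- \frac{109}{3585956}\right) = \frac{6063125}{7171912}$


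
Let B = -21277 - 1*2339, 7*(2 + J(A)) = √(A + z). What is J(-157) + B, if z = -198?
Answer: -23618 + I*√355/7 ≈ -23618.0 + 2.6916*I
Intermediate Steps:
J(A) = -2 + √(-198 + A)/7 (J(A) = -2 + √(A - 198)/7 = -2 + √(-198 + A)/7)
B = -23616 (B = -21277 - 2339 = -23616)
J(-157) + B = (-2 + √(-198 - 157)/7) - 23616 = (-2 + √(-355)/7) - 23616 = (-2 + (I*√355)/7) - 23616 = (-2 + I*√355/7) - 23616 = -23618 + I*√355/7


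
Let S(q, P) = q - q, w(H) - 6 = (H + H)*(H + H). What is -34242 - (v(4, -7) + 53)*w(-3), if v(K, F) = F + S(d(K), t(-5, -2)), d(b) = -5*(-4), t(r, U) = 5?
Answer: -36174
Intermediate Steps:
w(H) = 6 + 4*H² (w(H) = 6 + (H + H)*(H + H) = 6 + (2*H)*(2*H) = 6 + 4*H²)
d(b) = 20
S(q, P) = 0
v(K, F) = F (v(K, F) = F + 0 = F)
-34242 - (v(4, -7) + 53)*w(-3) = -34242 - (-7 + 53)*(6 + 4*(-3)²) = -34242 - 46*(6 + 4*9) = -34242 - 46*(6 + 36) = -34242 - 46*42 = -34242 - 1*1932 = -34242 - 1932 = -36174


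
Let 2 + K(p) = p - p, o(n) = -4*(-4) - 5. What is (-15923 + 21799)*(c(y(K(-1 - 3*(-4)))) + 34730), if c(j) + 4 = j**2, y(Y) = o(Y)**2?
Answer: 290080492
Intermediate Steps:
o(n) = 11 (o(n) = 16 - 5 = 11)
K(p) = -2 (K(p) = -2 + (p - p) = -2 + 0 = -2)
y(Y) = 121 (y(Y) = 11**2 = 121)
c(j) = -4 + j**2
(-15923 + 21799)*(c(y(K(-1 - 3*(-4)))) + 34730) = (-15923 + 21799)*((-4 + 121**2) + 34730) = 5876*((-4 + 14641) + 34730) = 5876*(14637 + 34730) = 5876*49367 = 290080492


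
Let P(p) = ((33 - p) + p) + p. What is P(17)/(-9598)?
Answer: -25/4799 ≈ -0.0052094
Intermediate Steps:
P(p) = 33 + p
P(17)/(-9598) = (33 + 17)/(-9598) = 50*(-1/9598) = -25/4799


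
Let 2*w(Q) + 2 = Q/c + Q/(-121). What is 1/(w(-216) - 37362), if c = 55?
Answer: -605/22605263 ≈ -2.6764e-5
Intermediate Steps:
w(Q) = -1 + 3*Q/605 (w(Q) = -1 + (Q/55 + Q/(-121))/2 = -1 + (Q*(1/55) + Q*(-1/121))/2 = -1 + (Q/55 - Q/121)/2 = -1 + (6*Q/605)/2 = -1 + 3*Q/605)
1/(w(-216) - 37362) = 1/((-1 + (3/605)*(-216)) - 37362) = 1/((-1 - 648/605) - 37362) = 1/(-1253/605 - 37362) = 1/(-22605263/605) = -605/22605263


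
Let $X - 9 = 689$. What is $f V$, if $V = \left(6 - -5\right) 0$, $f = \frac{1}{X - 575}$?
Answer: $0$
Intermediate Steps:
$X = 698$ ($X = 9 + 689 = 698$)
$f = \frac{1}{123}$ ($f = \frac{1}{698 - 575} = \frac{1}{123} \approx 0.0081301$)
$V = 0$ ($V = \left(6 + 5\right) 0 = 11 \cdot 0 = 0$)
$f V = \frac{1}{123} \cdot 0 = 0$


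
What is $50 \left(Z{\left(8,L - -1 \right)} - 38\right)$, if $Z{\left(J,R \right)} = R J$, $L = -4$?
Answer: $-3100$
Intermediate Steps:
$Z{\left(J,R \right)} = J R$
$50 \left(Z{\left(8,L - -1 \right)} - 38\right) = 50 \left(8 \left(-4 - -1\right) - 38\right) = 50 \left(8 \left(-4 + 1\right) - 38\right) = 50 \left(8 \left(-3\right) - 38\right) = 50 \left(-24 - 38\right) = 50 \left(-62\right) = -3100$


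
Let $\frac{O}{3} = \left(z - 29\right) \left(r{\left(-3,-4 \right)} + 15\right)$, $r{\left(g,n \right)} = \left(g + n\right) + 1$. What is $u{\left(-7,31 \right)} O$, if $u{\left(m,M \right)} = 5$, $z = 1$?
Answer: $-3780$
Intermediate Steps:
$r{\left(g,n \right)} = 1 + g + n$
$O = -756$ ($O = 3 \left(1 - 29\right) \left(\left(1 - 3 - 4\right) + 15\right) = 3 \left(- 28 \left(-6 + 15\right)\right) = 3 \left(\left(-28\right) 9\right) = 3 \left(-252\right) = -756$)
$u{\left(-7,31 \right)} O = 5 \left(-756\right) = -3780$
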